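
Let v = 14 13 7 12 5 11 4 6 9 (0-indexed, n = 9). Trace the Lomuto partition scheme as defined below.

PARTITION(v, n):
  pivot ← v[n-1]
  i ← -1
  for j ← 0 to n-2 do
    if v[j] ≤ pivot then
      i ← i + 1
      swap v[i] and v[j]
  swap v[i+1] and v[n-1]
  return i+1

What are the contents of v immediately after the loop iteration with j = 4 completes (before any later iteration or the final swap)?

7 5 14 12 13 11 4 6 9

pivot=9, i=-1
j=0: 14>9, skip
j=1: 13>9, skip
j=2: 7≤9, i=0, swap(0,2) ⇒ 7 13 14 12 5 11 4 6 9
j=3: 12>9, skip
j=4: 5≤9, i=1, swap(1,4) ⇒ 7 5 14 12 13 11 4 6 9
(after j=4) v = 7 5 14 12 13 11 4 6 9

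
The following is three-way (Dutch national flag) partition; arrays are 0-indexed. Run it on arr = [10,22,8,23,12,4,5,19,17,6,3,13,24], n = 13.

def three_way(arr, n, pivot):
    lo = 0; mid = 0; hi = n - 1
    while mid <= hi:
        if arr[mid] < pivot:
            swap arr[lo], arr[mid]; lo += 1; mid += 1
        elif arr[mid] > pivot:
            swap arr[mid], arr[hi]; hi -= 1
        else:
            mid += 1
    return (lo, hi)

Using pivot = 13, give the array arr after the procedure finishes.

[10,8,3,12,4,5,6,13,17,19,23,24,22]

pivot = 13; lo=0, mid=0, hi=12
arr[mid]=10<13: swap arr[0],arr[0]; lo=1,mid=1 → [10,22,8,23,12,4,5,19,17,6,3,13,24]
arr[mid]=22>13: swap arr[1],arr[12]; hi=11 → [10,24,8,23,12,4,5,19,17,6,3,13,22]
arr[mid]=24>13: swap arr[1],arr[11]; hi=10 → [10,13,8,23,12,4,5,19,17,6,3,24,22]
arr[mid]=13=13: mid=2
arr[mid]=8<13: swap arr[1],arr[2]; lo=2,mid=3 → [10,8,13,23,12,4,5,19,17,6,3,24,22]
arr[mid]=23>13: swap arr[3],arr[10]; hi=9 → [10,8,13,3,12,4,5,19,17,6,23,24,22]
arr[mid]=3<13: swap arr[2],arr[3]; lo=3,mid=4 → [10,8,3,13,12,4,5,19,17,6,23,24,22]
arr[mid]=12<13: swap arr[3],arr[4]; lo=4,mid=5 → [10,8,3,12,13,4,5,19,17,6,23,24,22]
arr[mid]=4<13: swap arr[4],arr[5]; lo=5,mid=6 → [10,8,3,12,4,13,5,19,17,6,23,24,22]
arr[mid]=5<13: swap arr[5],arr[6]; lo=6,mid=7 → [10,8,3,12,4,5,13,19,17,6,23,24,22]
arr[mid]=19>13: swap arr[7],arr[9]; hi=8 → [10,8,3,12,4,5,13,6,17,19,23,24,22]
arr[mid]=6<13: swap arr[6],arr[7]; lo=7,mid=8 → [10,8,3,12,4,5,6,13,17,19,23,24,22]
arr[mid]=17>13: swap arr[8],arr[8]; hi=7 → [10,8,3,12,4,5,6,13,17,19,23,24,22]
end: lo=7, hi=7; arr = [10,8,3,12,4,5,6,13,17,19,23,24,22]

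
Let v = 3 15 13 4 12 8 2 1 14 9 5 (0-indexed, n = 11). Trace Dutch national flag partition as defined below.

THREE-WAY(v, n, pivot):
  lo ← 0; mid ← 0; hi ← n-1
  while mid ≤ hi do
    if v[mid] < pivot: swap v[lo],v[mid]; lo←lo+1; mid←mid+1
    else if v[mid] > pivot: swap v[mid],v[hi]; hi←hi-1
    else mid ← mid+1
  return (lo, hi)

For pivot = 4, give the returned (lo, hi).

pivot = 4; lo=0, mid=0, hi=10
v[mid]=3<4: swap v[0],v[0]; lo=1,mid=1 → 3 15 13 4 12 8 2 1 14 9 5
v[mid]=15>4: swap v[1],v[10]; hi=9 → 3 5 13 4 12 8 2 1 14 9 15
v[mid]=5>4: swap v[1],v[9]; hi=8 → 3 9 13 4 12 8 2 1 14 5 15
v[mid]=9>4: swap v[1],v[8]; hi=7 → 3 14 13 4 12 8 2 1 9 5 15
v[mid]=14>4: swap v[1],v[7]; hi=6 → 3 1 13 4 12 8 2 14 9 5 15
v[mid]=1<4: swap v[1],v[1]; lo=2,mid=2 → 3 1 13 4 12 8 2 14 9 5 15
v[mid]=13>4: swap v[2],v[6]; hi=5 → 3 1 2 4 12 8 13 14 9 5 15
v[mid]=2<4: swap v[2],v[2]; lo=3,mid=3 → 3 1 2 4 12 8 13 14 9 5 15
v[mid]=4=4: mid=4
v[mid]=12>4: swap v[4],v[5]; hi=4 → 3 1 2 4 8 12 13 14 9 5 15
v[mid]=8>4: swap v[4],v[4]; hi=3 → 3 1 2 4 8 12 13 14 9 5 15
end: lo=3, hi=3; v = 3 1 2 4 8 12 13 14 9 5 15

(3, 3)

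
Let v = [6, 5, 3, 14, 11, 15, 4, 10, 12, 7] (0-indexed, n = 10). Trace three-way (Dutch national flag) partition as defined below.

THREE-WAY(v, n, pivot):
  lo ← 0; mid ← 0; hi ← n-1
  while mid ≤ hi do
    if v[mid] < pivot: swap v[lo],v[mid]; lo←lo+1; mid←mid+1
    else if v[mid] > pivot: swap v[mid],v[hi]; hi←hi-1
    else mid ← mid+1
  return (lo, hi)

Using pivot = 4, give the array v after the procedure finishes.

lo=0 mid=0 hi=9
6>4: swap(0,9), hi=8 ⇒ [7, 5, 3, 14, 11, 15, 4, 10, 12, 6]
7>4: swap(0,8), hi=7 ⇒ [12, 5, 3, 14, 11, 15, 4, 10, 7, 6]
12>4: swap(0,7), hi=6 ⇒ [10, 5, 3, 14, 11, 15, 4, 12, 7, 6]
10>4: swap(0,6), hi=5 ⇒ [4, 5, 3, 14, 11, 15, 10, 12, 7, 6]
4=4: mid=1
5>4: swap(1,5), hi=4 ⇒ [4, 15, 3, 14, 11, 5, 10, 12, 7, 6]
15>4: swap(1,4), hi=3 ⇒ [4, 11, 3, 14, 15, 5, 10, 12, 7, 6]
11>4: swap(1,3), hi=2 ⇒ [4, 14, 3, 11, 15, 5, 10, 12, 7, 6]
14>4: swap(1,2), hi=1 ⇒ [4, 3, 14, 11, 15, 5, 10, 12, 7, 6]
3<4: swap(0,1), lo=1 mid=2 ⇒ [3, 4, 14, 11, 15, 5, 10, 12, 7, 6]
done. lo=1 hi=1; v=[3, 4, 14, 11, 15, 5, 10, 12, 7, 6]

[3, 4, 14, 11, 15, 5, 10, 12, 7, 6]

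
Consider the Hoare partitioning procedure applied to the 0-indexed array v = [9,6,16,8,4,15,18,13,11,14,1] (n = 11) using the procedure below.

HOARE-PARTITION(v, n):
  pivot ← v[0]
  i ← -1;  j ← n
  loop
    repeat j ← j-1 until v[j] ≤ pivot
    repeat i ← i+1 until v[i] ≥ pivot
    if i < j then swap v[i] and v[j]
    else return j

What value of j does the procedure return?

3

pivot = v[0] = 9; i = -1, j = 11
j→10 (v[10]=1≤9), i→0 (v[0]=9≥9); i<j, swap → [1,6,16,8,4,15,18,13,11,14,9]
j→4 (v[4]=4≤9), i→2 (v[2]=16≥9); i<j, swap → [1,6,4,8,16,15,18,13,11,14,9]
j→3, i→4; i≥j, return j=3. v = [1,6,4,8,16,15,18,13,11,14,9]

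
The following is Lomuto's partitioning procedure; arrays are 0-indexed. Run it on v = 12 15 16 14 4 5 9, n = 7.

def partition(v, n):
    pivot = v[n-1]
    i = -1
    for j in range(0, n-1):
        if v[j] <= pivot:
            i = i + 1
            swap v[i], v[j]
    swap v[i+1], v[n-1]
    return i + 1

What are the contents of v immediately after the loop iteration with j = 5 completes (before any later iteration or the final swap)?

4 5 16 14 12 15 9

pivot = v[6] = 9; i = -1
j=0: v[0]=12 > 9 → no swap
j=1: v[1]=15 > 9 → no swap
j=2: v[2]=16 > 9 → no swap
j=3: v[3]=14 > 9 → no swap
j=4: v[4]=4 ≤ 9 → i=0, swap v[0],v[4] → 4 15 16 14 12 5 9
j=5: v[5]=5 ≤ 9 → i=1, swap v[1],v[5] → 4 5 16 14 12 15 9
(after j=5) v = 4 5 16 14 12 15 9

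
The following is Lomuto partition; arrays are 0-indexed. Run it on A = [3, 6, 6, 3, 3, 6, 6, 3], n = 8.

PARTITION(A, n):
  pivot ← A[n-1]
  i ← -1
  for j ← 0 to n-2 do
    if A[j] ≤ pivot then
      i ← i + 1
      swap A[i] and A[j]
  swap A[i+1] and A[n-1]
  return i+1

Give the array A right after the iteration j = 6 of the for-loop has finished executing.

[3, 3, 3, 6, 6, 6, 6, 3]

pivot = A[7] = 3; i = -1
j=0: A[0]=3 ≤ 3 → i=0, swap A[0],A[0] (no change) → [3, 6, 6, 3, 3, 6, 6, 3]
j=1: A[1]=6 > 3 → no swap
j=2: A[2]=6 > 3 → no swap
j=3: A[3]=3 ≤ 3 → i=1, swap A[1],A[3] → [3, 3, 6, 6, 3, 6, 6, 3]
j=4: A[4]=3 ≤ 3 → i=2, swap A[2],A[4] → [3, 3, 3, 6, 6, 6, 6, 3]
j=5: A[5]=6 > 3 → no swap
j=6: A[6]=6 > 3 → no swap
(after j=6) A = [3, 3, 3, 6, 6, 6, 6, 3]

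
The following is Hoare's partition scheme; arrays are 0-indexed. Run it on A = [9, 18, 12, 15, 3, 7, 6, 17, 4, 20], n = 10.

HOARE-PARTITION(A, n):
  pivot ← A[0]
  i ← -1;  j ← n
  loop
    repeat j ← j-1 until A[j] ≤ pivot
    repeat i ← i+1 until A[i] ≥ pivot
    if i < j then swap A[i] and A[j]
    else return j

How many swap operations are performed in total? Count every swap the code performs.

pivot = A[0] = 9; i = -1, j = 10
j→8 (A[8]=4≤9), i→0 (A[0]=9≥9); i<j, swap → [4, 18, 12, 15, 3, 7, 6, 17, 9, 20]
j→6 (A[6]=6≤9), i→1 (A[1]=18≥9); i<j, swap → [4, 6, 12, 15, 3, 7, 18, 17, 9, 20]
j→5 (A[5]=7≤9), i→2 (A[2]=12≥9); i<j, swap → [4, 6, 7, 15, 3, 12, 18, 17, 9, 20]
j→4 (A[4]=3≤9), i→3 (A[3]=15≥9); i<j, swap → [4, 6, 7, 3, 15, 12, 18, 17, 9, 20]
j→3, i→4; i≥j, return j=3. A = [4, 6, 7, 3, 15, 12, 18, 17, 9, 20]

4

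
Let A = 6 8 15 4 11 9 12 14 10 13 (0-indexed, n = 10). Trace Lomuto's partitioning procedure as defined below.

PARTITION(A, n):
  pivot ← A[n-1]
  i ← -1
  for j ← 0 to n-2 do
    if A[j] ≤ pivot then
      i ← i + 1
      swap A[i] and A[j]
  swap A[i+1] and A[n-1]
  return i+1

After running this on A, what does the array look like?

6 8 4 11 9 12 10 13 15 14

pivot = A[9] = 13; i = -1
j=0: A[0]=6 ≤ 13 → i=0, swap A[0],A[0] (no change) → 6 8 15 4 11 9 12 14 10 13
j=1: A[1]=8 ≤ 13 → i=1, swap A[1],A[1] (no change) → 6 8 15 4 11 9 12 14 10 13
j=2: A[2]=15 > 13 → no swap
j=3: A[3]=4 ≤ 13 → i=2, swap A[2],A[3] → 6 8 4 15 11 9 12 14 10 13
j=4: A[4]=11 ≤ 13 → i=3, swap A[3],A[4] → 6 8 4 11 15 9 12 14 10 13
j=5: A[5]=9 ≤ 13 → i=4, swap A[4],A[5] → 6 8 4 11 9 15 12 14 10 13
j=6: A[6]=12 ≤ 13 → i=5, swap A[5],A[6] → 6 8 4 11 9 12 15 14 10 13
j=7: A[7]=14 > 13 → no swap
j=8: A[8]=10 ≤ 13 → i=6, swap A[6],A[8] → 6 8 4 11 9 12 10 14 15 13
final swap A[7],A[9] → 6 8 4 11 9 12 10 13 15 14; return 7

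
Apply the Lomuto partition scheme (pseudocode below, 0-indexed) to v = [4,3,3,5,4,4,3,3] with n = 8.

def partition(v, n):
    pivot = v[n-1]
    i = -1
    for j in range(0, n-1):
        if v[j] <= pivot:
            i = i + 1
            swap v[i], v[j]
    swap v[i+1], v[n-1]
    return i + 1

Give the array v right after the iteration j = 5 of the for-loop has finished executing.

[3,3,4,5,4,4,3,3]

pivot = v[7] = 3; i = -1
j=0: v[0]=4 > 3 → no swap
j=1: v[1]=3 ≤ 3 → i=0, swap v[0],v[1] → [3,4,3,5,4,4,3,3]
j=2: v[2]=3 ≤ 3 → i=1, swap v[1],v[2] → [3,3,4,5,4,4,3,3]
j=3: v[3]=5 > 3 → no swap
j=4: v[4]=4 > 3 → no swap
j=5: v[5]=4 > 3 → no swap
(after j=5) v = [3,3,4,5,4,4,3,3]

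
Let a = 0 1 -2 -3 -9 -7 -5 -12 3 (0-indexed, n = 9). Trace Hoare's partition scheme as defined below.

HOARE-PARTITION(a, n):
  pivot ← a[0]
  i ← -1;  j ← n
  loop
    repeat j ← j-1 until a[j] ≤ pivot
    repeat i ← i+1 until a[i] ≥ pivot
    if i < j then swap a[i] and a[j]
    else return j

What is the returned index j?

5

pivot=0
j stops at 7 (-12), i stops at 0 (0); swap ⇒ -12 1 -2 -3 -9 -7 -5 0 3
j stops at 6 (-5), i stops at 1 (1); swap ⇒ -12 -5 -2 -3 -9 -7 1 0 3
j stops at 5, i stops at 6; i≥j ⇒ return 5. a=-12 -5 -2 -3 -9 -7 1 0 3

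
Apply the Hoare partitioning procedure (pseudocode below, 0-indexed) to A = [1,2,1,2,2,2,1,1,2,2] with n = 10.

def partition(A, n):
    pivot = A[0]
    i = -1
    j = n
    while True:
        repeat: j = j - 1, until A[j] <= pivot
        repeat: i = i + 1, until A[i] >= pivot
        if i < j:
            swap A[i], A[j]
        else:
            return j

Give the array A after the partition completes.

pivot = A[0] = 1; i = -1, j = 10
j→7 (A[7]=1≤1), i→0 (A[0]=1≥1); i<j, swap → [1,2,1,2,2,2,1,1,2,2]
j→6 (A[6]=1≤1), i→1 (A[1]=2≥1); i<j, swap → [1,1,1,2,2,2,2,1,2,2]
j→2, i→2; i≥j, return j=2. A = [1,1,1,2,2,2,2,1,2,2]

[1,1,1,2,2,2,2,1,2,2]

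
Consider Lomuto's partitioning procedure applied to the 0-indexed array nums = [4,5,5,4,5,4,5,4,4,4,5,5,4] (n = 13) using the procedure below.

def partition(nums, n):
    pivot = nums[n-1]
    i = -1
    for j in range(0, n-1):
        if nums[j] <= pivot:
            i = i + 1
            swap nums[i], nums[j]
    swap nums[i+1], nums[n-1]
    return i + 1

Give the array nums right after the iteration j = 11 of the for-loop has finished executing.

pivot = nums[12] = 4; i = -1
j=0: nums[0]=4 ≤ 4 → i=0, swap nums[0],nums[0] (no change) → [4,5,5,4,5,4,5,4,4,4,5,5,4]
j=1: nums[1]=5 > 4 → no swap
j=2: nums[2]=5 > 4 → no swap
j=3: nums[3]=4 ≤ 4 → i=1, swap nums[1],nums[3] → [4,4,5,5,5,4,5,4,4,4,5,5,4]
j=4: nums[4]=5 > 4 → no swap
j=5: nums[5]=4 ≤ 4 → i=2, swap nums[2],nums[5] → [4,4,4,5,5,5,5,4,4,4,5,5,4]
j=6: nums[6]=5 > 4 → no swap
j=7: nums[7]=4 ≤ 4 → i=3, swap nums[3],nums[7] → [4,4,4,4,5,5,5,5,4,4,5,5,4]
j=8: nums[8]=4 ≤ 4 → i=4, swap nums[4],nums[8] → [4,4,4,4,4,5,5,5,5,4,5,5,4]
j=9: nums[9]=4 ≤ 4 → i=5, swap nums[5],nums[9] → [4,4,4,4,4,4,5,5,5,5,5,5,4]
j=10: nums[10]=5 > 4 → no swap
j=11: nums[11]=5 > 4 → no swap
(after j=11) nums = [4,4,4,4,4,4,5,5,5,5,5,5,4]

[4,4,4,4,4,4,5,5,5,5,5,5,4]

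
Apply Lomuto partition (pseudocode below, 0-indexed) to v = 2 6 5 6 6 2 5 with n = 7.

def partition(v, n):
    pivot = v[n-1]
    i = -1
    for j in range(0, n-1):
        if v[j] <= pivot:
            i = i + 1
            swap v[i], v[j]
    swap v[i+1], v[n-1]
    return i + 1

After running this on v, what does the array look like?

2 5 2 5 6 6 6

pivot=5, i=-1
j=0: 2≤5, i=0, swap(0,0) ⇒ 2 6 5 6 6 2 5
j=1: 6>5, skip
j=2: 5≤5, i=1, swap(1,2) ⇒ 2 5 6 6 6 2 5
j=3: 6>5, skip
j=4: 6>5, skip
j=5: 2≤5, i=2, swap(2,5) ⇒ 2 5 2 6 6 6 5
swap(3,6) ⇒ 2 5 2 5 6 6 6; return 3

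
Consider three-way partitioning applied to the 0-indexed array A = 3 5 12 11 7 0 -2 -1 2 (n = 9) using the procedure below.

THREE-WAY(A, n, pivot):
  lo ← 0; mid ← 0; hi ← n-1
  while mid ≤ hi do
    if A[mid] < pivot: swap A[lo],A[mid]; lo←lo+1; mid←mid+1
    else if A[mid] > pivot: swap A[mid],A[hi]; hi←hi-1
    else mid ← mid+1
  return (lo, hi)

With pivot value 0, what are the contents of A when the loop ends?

-1 -2 0 7 11 12 5 2 3

lo=0 mid=0 hi=8
3>0: swap(0,8), hi=7 ⇒ 2 5 12 11 7 0 -2 -1 3
2>0: swap(0,7), hi=6 ⇒ -1 5 12 11 7 0 -2 2 3
-1<0: swap(0,0), lo=1 mid=1 ⇒ -1 5 12 11 7 0 -2 2 3
5>0: swap(1,6), hi=5 ⇒ -1 -2 12 11 7 0 5 2 3
-2<0: swap(1,1), lo=2 mid=2 ⇒ -1 -2 12 11 7 0 5 2 3
12>0: swap(2,5), hi=4 ⇒ -1 -2 0 11 7 12 5 2 3
0=0: mid=3
11>0: swap(3,4), hi=3 ⇒ -1 -2 0 7 11 12 5 2 3
7>0: swap(3,3), hi=2 ⇒ -1 -2 0 7 11 12 5 2 3
done. lo=2 hi=2; A=-1 -2 0 7 11 12 5 2 3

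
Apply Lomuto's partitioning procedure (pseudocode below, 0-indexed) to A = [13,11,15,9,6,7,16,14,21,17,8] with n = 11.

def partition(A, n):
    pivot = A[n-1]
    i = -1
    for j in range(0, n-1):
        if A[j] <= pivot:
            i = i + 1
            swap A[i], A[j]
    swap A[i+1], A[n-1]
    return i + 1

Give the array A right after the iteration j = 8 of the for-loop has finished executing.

[6,7,15,9,13,11,16,14,21,17,8]

pivot=8, i=-1
j=0: 13>8, skip
j=1: 11>8, skip
j=2: 15>8, skip
j=3: 9>8, skip
j=4: 6≤8, i=0, swap(0,4) ⇒ [6,11,15,9,13,7,16,14,21,17,8]
j=5: 7≤8, i=1, swap(1,5) ⇒ [6,7,15,9,13,11,16,14,21,17,8]
j=6: 16>8, skip
j=7: 14>8, skip
j=8: 21>8, skip
(after j=8) A = [6,7,15,9,13,11,16,14,21,17,8]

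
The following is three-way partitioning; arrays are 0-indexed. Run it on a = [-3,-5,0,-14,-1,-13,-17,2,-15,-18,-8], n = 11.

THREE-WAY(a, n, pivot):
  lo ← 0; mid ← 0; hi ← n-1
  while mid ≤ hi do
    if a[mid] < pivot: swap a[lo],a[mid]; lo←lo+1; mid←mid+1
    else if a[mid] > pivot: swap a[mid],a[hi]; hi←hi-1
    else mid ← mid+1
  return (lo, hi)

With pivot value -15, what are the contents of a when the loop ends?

pivot = -15; lo=0, mid=0, hi=10
a[mid]=-3>-15: swap a[0],a[10]; hi=9 → [-8,-5,0,-14,-1,-13,-17,2,-15,-18,-3]
a[mid]=-8>-15: swap a[0],a[9]; hi=8 → [-18,-5,0,-14,-1,-13,-17,2,-15,-8,-3]
a[mid]=-18<-15: swap a[0],a[0]; lo=1,mid=1 → [-18,-5,0,-14,-1,-13,-17,2,-15,-8,-3]
a[mid]=-5>-15: swap a[1],a[8]; hi=7 → [-18,-15,0,-14,-1,-13,-17,2,-5,-8,-3]
a[mid]=-15=-15: mid=2
a[mid]=0>-15: swap a[2],a[7]; hi=6 → [-18,-15,2,-14,-1,-13,-17,0,-5,-8,-3]
a[mid]=2>-15: swap a[2],a[6]; hi=5 → [-18,-15,-17,-14,-1,-13,2,0,-5,-8,-3]
a[mid]=-17<-15: swap a[1],a[2]; lo=2,mid=3 → [-18,-17,-15,-14,-1,-13,2,0,-5,-8,-3]
a[mid]=-14>-15: swap a[3],a[5]; hi=4 → [-18,-17,-15,-13,-1,-14,2,0,-5,-8,-3]
a[mid]=-13>-15: swap a[3],a[4]; hi=3 → [-18,-17,-15,-1,-13,-14,2,0,-5,-8,-3]
a[mid]=-1>-15: swap a[3],a[3]; hi=2 → [-18,-17,-15,-1,-13,-14,2,0,-5,-8,-3]
end: lo=2, hi=2; a = [-18,-17,-15,-1,-13,-14,2,0,-5,-8,-3]

[-18,-17,-15,-1,-13,-14,2,0,-5,-8,-3]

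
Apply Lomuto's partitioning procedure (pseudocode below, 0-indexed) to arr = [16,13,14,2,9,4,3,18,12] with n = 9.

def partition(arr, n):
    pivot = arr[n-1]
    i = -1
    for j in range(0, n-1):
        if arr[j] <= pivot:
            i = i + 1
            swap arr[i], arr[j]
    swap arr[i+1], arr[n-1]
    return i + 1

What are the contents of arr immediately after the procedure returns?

[2,9,4,3,12,14,16,18,13]

pivot=12, i=-1
j=0: 16>12, skip
j=1: 13>12, skip
j=2: 14>12, skip
j=3: 2≤12, i=0, swap(0,3) ⇒ [2,13,14,16,9,4,3,18,12]
j=4: 9≤12, i=1, swap(1,4) ⇒ [2,9,14,16,13,4,3,18,12]
j=5: 4≤12, i=2, swap(2,5) ⇒ [2,9,4,16,13,14,3,18,12]
j=6: 3≤12, i=3, swap(3,6) ⇒ [2,9,4,3,13,14,16,18,12]
j=7: 18>12, skip
swap(4,8) ⇒ [2,9,4,3,12,14,16,18,13]; return 4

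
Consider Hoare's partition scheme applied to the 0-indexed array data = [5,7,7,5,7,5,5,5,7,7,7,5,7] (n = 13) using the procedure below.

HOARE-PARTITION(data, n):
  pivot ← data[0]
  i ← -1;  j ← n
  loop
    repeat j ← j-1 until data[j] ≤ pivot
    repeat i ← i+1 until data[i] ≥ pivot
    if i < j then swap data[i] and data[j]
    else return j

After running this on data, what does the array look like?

[5,5,5,5,7,5,7,7,7,7,7,5,7]

pivot=5
j stops at 11 (5), i stops at 0 (5); swap ⇒ [5,7,7,5,7,5,5,5,7,7,7,5,7]
j stops at 7 (5), i stops at 1 (7); swap ⇒ [5,5,7,5,7,5,5,7,7,7,7,5,7]
j stops at 6 (5), i stops at 2 (7); swap ⇒ [5,5,5,5,7,5,7,7,7,7,7,5,7]
j stops at 5 (5), i stops at 3 (5); swap ⇒ [5,5,5,5,7,5,7,7,7,7,7,5,7]
j stops at 3, i stops at 4; i≥j ⇒ return 3. data=[5,5,5,5,7,5,7,7,7,7,7,5,7]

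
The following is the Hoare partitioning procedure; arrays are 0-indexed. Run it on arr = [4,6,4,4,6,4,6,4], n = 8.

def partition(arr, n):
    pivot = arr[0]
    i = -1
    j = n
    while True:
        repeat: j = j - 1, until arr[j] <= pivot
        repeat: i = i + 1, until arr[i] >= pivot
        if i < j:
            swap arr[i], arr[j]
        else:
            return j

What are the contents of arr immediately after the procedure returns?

pivot = arr[0] = 4; i = -1, j = 8
j→7 (arr[7]=4≤4), i→0 (arr[0]=4≥4); i<j, swap → [4,6,4,4,6,4,6,4]
j→5 (arr[5]=4≤4), i→1 (arr[1]=6≥4); i<j, swap → [4,4,4,4,6,6,6,4]
j→3 (arr[3]=4≤4), i→2 (arr[2]=4≥4); i<j, swap → [4,4,4,4,6,6,6,4]
j→2, i→3; i≥j, return j=2. arr = [4,4,4,4,6,6,6,4]

[4,4,4,4,6,6,6,4]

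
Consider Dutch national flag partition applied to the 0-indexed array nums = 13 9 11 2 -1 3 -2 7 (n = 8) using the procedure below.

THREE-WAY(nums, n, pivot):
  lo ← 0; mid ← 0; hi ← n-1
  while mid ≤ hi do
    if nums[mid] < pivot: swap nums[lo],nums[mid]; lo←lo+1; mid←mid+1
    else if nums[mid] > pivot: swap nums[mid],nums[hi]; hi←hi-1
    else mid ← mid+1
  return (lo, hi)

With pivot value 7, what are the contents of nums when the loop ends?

-2 3 2 -1 7 11 9 13

lo=0 mid=0 hi=7
13>7: swap(0,7), hi=6 ⇒ 7 9 11 2 -1 3 -2 13
7=7: mid=1
9>7: swap(1,6), hi=5 ⇒ 7 -2 11 2 -1 3 9 13
-2<7: swap(0,1), lo=1 mid=2 ⇒ -2 7 11 2 -1 3 9 13
11>7: swap(2,5), hi=4 ⇒ -2 7 3 2 -1 11 9 13
3<7: swap(1,2), lo=2 mid=3 ⇒ -2 3 7 2 -1 11 9 13
2<7: swap(2,3), lo=3 mid=4 ⇒ -2 3 2 7 -1 11 9 13
-1<7: swap(3,4), lo=4 mid=5 ⇒ -2 3 2 -1 7 11 9 13
done. lo=4 hi=4; nums=-2 3 2 -1 7 11 9 13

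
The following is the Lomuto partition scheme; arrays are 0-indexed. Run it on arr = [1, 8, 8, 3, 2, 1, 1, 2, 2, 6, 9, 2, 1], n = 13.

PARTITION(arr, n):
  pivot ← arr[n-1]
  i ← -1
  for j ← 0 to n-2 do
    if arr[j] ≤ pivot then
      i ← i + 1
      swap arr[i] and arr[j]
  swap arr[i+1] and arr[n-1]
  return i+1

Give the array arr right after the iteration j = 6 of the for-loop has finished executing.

pivot=1, i=-1
j=0: 1≤1, i=0, swap(0,0) ⇒ [1, 8, 8, 3, 2, 1, 1, 2, 2, 6, 9, 2, 1]
j=1: 8>1, skip
j=2: 8>1, skip
j=3: 3>1, skip
j=4: 2>1, skip
j=5: 1≤1, i=1, swap(1,5) ⇒ [1, 1, 8, 3, 2, 8, 1, 2, 2, 6, 9, 2, 1]
j=6: 1≤1, i=2, swap(2,6) ⇒ [1, 1, 1, 3, 2, 8, 8, 2, 2, 6, 9, 2, 1]
(after j=6) arr = [1, 1, 1, 3, 2, 8, 8, 2, 2, 6, 9, 2, 1]

[1, 1, 1, 3, 2, 8, 8, 2, 2, 6, 9, 2, 1]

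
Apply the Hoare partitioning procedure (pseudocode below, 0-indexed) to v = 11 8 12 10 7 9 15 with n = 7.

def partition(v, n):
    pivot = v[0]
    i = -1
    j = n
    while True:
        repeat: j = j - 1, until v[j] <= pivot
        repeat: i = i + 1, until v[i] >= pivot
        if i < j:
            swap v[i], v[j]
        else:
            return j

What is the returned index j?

3

pivot = v[0] = 11; i = -1, j = 7
j→5 (v[5]=9≤11), i→0 (v[0]=11≥11); i<j, swap → 9 8 12 10 7 11 15
j→4 (v[4]=7≤11), i→2 (v[2]=12≥11); i<j, swap → 9 8 7 10 12 11 15
j→3, i→4; i≥j, return j=3. v = 9 8 7 10 12 11 15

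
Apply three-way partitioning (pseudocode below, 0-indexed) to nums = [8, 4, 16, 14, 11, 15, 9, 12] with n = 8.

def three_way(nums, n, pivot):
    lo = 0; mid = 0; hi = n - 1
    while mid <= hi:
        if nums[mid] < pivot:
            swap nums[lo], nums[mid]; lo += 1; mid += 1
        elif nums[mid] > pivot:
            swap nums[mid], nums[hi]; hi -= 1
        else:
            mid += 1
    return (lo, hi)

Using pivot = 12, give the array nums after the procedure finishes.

[8, 4, 9, 11, 12, 15, 14, 16]

pivot = 12; lo=0, mid=0, hi=7
nums[mid]=8<12: swap nums[0],nums[0]; lo=1,mid=1 → [8, 4, 16, 14, 11, 15, 9, 12]
nums[mid]=4<12: swap nums[1],nums[1]; lo=2,mid=2 → [8, 4, 16, 14, 11, 15, 9, 12]
nums[mid]=16>12: swap nums[2],nums[7]; hi=6 → [8, 4, 12, 14, 11, 15, 9, 16]
nums[mid]=12=12: mid=3
nums[mid]=14>12: swap nums[3],nums[6]; hi=5 → [8, 4, 12, 9, 11, 15, 14, 16]
nums[mid]=9<12: swap nums[2],nums[3]; lo=3,mid=4 → [8, 4, 9, 12, 11, 15, 14, 16]
nums[mid]=11<12: swap nums[3],nums[4]; lo=4,mid=5 → [8, 4, 9, 11, 12, 15, 14, 16]
nums[mid]=15>12: swap nums[5],nums[5]; hi=4 → [8, 4, 9, 11, 12, 15, 14, 16]
end: lo=4, hi=4; nums = [8, 4, 9, 11, 12, 15, 14, 16]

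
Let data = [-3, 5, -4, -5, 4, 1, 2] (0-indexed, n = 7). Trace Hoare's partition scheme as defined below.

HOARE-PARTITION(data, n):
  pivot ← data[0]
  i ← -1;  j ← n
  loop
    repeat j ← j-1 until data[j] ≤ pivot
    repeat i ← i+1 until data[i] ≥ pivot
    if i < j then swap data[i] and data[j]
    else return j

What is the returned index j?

1

pivot = data[0] = -3; i = -1, j = 7
j→3 (data[3]=-5≤-3), i→0 (data[0]=-3≥-3); i<j, swap → [-5, 5, -4, -3, 4, 1, 2]
j→2 (data[2]=-4≤-3), i→1 (data[1]=5≥-3); i<j, swap → [-5, -4, 5, -3, 4, 1, 2]
j→1, i→2; i≥j, return j=1. data = [-5, -4, 5, -3, 4, 1, 2]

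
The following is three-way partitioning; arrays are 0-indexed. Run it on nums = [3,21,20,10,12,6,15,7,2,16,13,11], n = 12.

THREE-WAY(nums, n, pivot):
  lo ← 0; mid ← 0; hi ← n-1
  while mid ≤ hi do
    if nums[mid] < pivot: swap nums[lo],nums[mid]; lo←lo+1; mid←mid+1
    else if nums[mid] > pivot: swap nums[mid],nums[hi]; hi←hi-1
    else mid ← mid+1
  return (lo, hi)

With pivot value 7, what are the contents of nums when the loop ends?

[3,2,6,7,12,15,10,20,16,13,11,21]

pivot = 7; lo=0, mid=0, hi=11
nums[mid]=3<7: swap nums[0],nums[0]; lo=1,mid=1 → [3,21,20,10,12,6,15,7,2,16,13,11]
nums[mid]=21>7: swap nums[1],nums[11]; hi=10 → [3,11,20,10,12,6,15,7,2,16,13,21]
nums[mid]=11>7: swap nums[1],nums[10]; hi=9 → [3,13,20,10,12,6,15,7,2,16,11,21]
nums[mid]=13>7: swap nums[1],nums[9]; hi=8 → [3,16,20,10,12,6,15,7,2,13,11,21]
nums[mid]=16>7: swap nums[1],nums[8]; hi=7 → [3,2,20,10,12,6,15,7,16,13,11,21]
nums[mid]=2<7: swap nums[1],nums[1]; lo=2,mid=2 → [3,2,20,10,12,6,15,7,16,13,11,21]
nums[mid]=20>7: swap nums[2],nums[7]; hi=6 → [3,2,7,10,12,6,15,20,16,13,11,21]
nums[mid]=7=7: mid=3
nums[mid]=10>7: swap nums[3],nums[6]; hi=5 → [3,2,7,15,12,6,10,20,16,13,11,21]
nums[mid]=15>7: swap nums[3],nums[5]; hi=4 → [3,2,7,6,12,15,10,20,16,13,11,21]
nums[mid]=6<7: swap nums[2],nums[3]; lo=3,mid=4 → [3,2,6,7,12,15,10,20,16,13,11,21]
nums[mid]=12>7: swap nums[4],nums[4]; hi=3 → [3,2,6,7,12,15,10,20,16,13,11,21]
end: lo=3, hi=3; nums = [3,2,6,7,12,15,10,20,16,13,11,21]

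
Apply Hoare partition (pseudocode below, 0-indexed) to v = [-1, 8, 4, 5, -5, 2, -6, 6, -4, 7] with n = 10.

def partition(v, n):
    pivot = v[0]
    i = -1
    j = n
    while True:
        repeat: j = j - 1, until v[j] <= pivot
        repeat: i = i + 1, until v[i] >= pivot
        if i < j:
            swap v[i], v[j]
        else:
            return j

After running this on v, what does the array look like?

pivot = v[0] = -1; i = -1, j = 10
j→8 (v[8]=-4≤-1), i→0 (v[0]=-1≥-1); i<j, swap → [-4, 8, 4, 5, -5, 2, -6, 6, -1, 7]
j→6 (v[6]=-6≤-1), i→1 (v[1]=8≥-1); i<j, swap → [-4, -6, 4, 5, -5, 2, 8, 6, -1, 7]
j→4 (v[4]=-5≤-1), i→2 (v[2]=4≥-1); i<j, swap → [-4, -6, -5, 5, 4, 2, 8, 6, -1, 7]
j→2, i→3; i≥j, return j=2. v = [-4, -6, -5, 5, 4, 2, 8, 6, -1, 7]

[-4, -6, -5, 5, 4, 2, 8, 6, -1, 7]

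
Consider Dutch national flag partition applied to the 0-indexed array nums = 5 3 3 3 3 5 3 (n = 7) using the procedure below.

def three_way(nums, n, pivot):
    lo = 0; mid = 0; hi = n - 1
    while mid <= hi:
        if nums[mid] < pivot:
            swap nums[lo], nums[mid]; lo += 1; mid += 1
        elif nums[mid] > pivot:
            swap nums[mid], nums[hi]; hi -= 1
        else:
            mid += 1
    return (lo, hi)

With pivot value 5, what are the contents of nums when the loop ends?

pivot = 5; lo=0, mid=0, hi=6
nums[mid]=5=5: mid=1
nums[mid]=3<5: swap nums[0],nums[1]; lo=1,mid=2 → 3 5 3 3 3 5 3
nums[mid]=3<5: swap nums[1],nums[2]; lo=2,mid=3 → 3 3 5 3 3 5 3
nums[mid]=3<5: swap nums[2],nums[3]; lo=3,mid=4 → 3 3 3 5 3 5 3
nums[mid]=3<5: swap nums[3],nums[4]; lo=4,mid=5 → 3 3 3 3 5 5 3
nums[mid]=5=5: mid=6
nums[mid]=3<5: swap nums[4],nums[6]; lo=5,mid=7 → 3 3 3 3 3 5 5
end: lo=5, hi=6; nums = 3 3 3 3 3 5 5

3 3 3 3 3 5 5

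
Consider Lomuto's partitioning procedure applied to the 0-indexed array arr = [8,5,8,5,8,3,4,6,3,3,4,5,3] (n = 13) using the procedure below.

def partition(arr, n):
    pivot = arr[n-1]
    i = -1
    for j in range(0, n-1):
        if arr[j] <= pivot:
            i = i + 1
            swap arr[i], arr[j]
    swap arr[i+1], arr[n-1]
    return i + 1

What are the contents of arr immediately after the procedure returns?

[3,3,3,3,8,8,4,6,5,8,4,5,5]

pivot=3, i=-1
j=0: 8>3, skip
j=1: 5>3, skip
j=2: 8>3, skip
j=3: 5>3, skip
j=4: 8>3, skip
j=5: 3≤3, i=0, swap(0,5) ⇒ [3,5,8,5,8,8,4,6,3,3,4,5,3]
j=6: 4>3, skip
j=7: 6>3, skip
j=8: 3≤3, i=1, swap(1,8) ⇒ [3,3,8,5,8,8,4,6,5,3,4,5,3]
j=9: 3≤3, i=2, swap(2,9) ⇒ [3,3,3,5,8,8,4,6,5,8,4,5,3]
j=10: 4>3, skip
j=11: 5>3, skip
swap(3,12) ⇒ [3,3,3,3,8,8,4,6,5,8,4,5,5]; return 3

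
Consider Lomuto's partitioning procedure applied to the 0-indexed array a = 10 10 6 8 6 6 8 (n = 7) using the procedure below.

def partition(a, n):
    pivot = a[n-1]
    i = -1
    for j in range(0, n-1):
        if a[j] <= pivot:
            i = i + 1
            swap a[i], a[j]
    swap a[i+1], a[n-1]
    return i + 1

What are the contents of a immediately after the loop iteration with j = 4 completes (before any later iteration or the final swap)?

pivot = a[6] = 8; i = -1
j=0: a[0]=10 > 8 → no swap
j=1: a[1]=10 > 8 → no swap
j=2: a[2]=6 ≤ 8 → i=0, swap a[0],a[2] → 6 10 10 8 6 6 8
j=3: a[3]=8 ≤ 8 → i=1, swap a[1],a[3] → 6 8 10 10 6 6 8
j=4: a[4]=6 ≤ 8 → i=2, swap a[2],a[4] → 6 8 6 10 10 6 8
(after j=4) a = 6 8 6 10 10 6 8

6 8 6 10 10 6 8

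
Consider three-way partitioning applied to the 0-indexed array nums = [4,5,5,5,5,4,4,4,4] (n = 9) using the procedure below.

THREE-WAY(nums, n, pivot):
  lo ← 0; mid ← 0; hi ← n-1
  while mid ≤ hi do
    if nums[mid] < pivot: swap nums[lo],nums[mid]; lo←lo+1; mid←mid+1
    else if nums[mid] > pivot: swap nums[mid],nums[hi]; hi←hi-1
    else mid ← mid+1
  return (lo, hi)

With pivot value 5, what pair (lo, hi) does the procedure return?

(5, 8)

lo=0 mid=0 hi=8
4<5: swap(0,0), lo=1 mid=1 ⇒ [4,5,5,5,5,4,4,4,4]
5=5: mid=2
5=5: mid=3
5=5: mid=4
5=5: mid=5
4<5: swap(1,5), lo=2 mid=6 ⇒ [4,4,5,5,5,5,4,4,4]
4<5: swap(2,6), lo=3 mid=7 ⇒ [4,4,4,5,5,5,5,4,4]
4<5: swap(3,7), lo=4 mid=8 ⇒ [4,4,4,4,5,5,5,5,4]
4<5: swap(4,8), lo=5 mid=9 ⇒ [4,4,4,4,4,5,5,5,5]
done. lo=5 hi=8; nums=[4,4,4,4,4,5,5,5,5]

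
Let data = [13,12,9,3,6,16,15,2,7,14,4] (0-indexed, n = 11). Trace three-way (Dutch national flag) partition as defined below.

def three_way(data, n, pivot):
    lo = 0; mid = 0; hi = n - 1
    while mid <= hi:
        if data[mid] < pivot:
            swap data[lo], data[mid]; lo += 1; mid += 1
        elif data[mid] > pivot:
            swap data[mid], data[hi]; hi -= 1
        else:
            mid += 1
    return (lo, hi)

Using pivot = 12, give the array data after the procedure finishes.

[4,9,3,6,7,2,12,15,14,16,13]

pivot = 12; lo=0, mid=0, hi=10
data[mid]=13>12: swap data[0],data[10]; hi=9 → [4,12,9,3,6,16,15,2,7,14,13]
data[mid]=4<12: swap data[0],data[0]; lo=1,mid=1 → [4,12,9,3,6,16,15,2,7,14,13]
data[mid]=12=12: mid=2
data[mid]=9<12: swap data[1],data[2]; lo=2,mid=3 → [4,9,12,3,6,16,15,2,7,14,13]
data[mid]=3<12: swap data[2],data[3]; lo=3,mid=4 → [4,9,3,12,6,16,15,2,7,14,13]
data[mid]=6<12: swap data[3],data[4]; lo=4,mid=5 → [4,9,3,6,12,16,15,2,7,14,13]
data[mid]=16>12: swap data[5],data[9]; hi=8 → [4,9,3,6,12,14,15,2,7,16,13]
data[mid]=14>12: swap data[5],data[8]; hi=7 → [4,9,3,6,12,7,15,2,14,16,13]
data[mid]=7<12: swap data[4],data[5]; lo=5,mid=6 → [4,9,3,6,7,12,15,2,14,16,13]
data[mid]=15>12: swap data[6],data[7]; hi=6 → [4,9,3,6,7,12,2,15,14,16,13]
data[mid]=2<12: swap data[5],data[6]; lo=6,mid=7 → [4,9,3,6,7,2,12,15,14,16,13]
end: lo=6, hi=6; data = [4,9,3,6,7,2,12,15,14,16,13]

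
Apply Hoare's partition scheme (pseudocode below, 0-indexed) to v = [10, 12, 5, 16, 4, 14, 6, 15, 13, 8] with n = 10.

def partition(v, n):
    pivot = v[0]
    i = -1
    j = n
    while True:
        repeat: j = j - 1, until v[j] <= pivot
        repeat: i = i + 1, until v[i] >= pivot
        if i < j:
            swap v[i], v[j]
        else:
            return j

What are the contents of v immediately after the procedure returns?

pivot = v[0] = 10; i = -1, j = 10
j→9 (v[9]=8≤10), i→0 (v[0]=10≥10); i<j, swap → [8, 12, 5, 16, 4, 14, 6, 15, 13, 10]
j→6 (v[6]=6≤10), i→1 (v[1]=12≥10); i<j, swap → [8, 6, 5, 16, 4, 14, 12, 15, 13, 10]
j→4 (v[4]=4≤10), i→3 (v[3]=16≥10); i<j, swap → [8, 6, 5, 4, 16, 14, 12, 15, 13, 10]
j→3, i→4; i≥j, return j=3. v = [8, 6, 5, 4, 16, 14, 12, 15, 13, 10]

[8, 6, 5, 4, 16, 14, 12, 15, 13, 10]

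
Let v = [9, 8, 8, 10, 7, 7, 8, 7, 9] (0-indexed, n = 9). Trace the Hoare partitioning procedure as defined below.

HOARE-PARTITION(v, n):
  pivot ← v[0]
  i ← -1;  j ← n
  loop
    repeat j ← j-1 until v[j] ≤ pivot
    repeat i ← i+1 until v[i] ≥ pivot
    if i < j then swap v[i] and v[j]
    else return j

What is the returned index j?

6

pivot = v[0] = 9; i = -1, j = 9
j→8 (v[8]=9≤9), i→0 (v[0]=9≥9); i<j, swap → [9, 8, 8, 10, 7, 7, 8, 7, 9]
j→7 (v[7]=7≤9), i→3 (v[3]=10≥9); i<j, swap → [9, 8, 8, 7, 7, 7, 8, 10, 9]
j→6, i→7; i≥j, return j=6. v = [9, 8, 8, 7, 7, 7, 8, 10, 9]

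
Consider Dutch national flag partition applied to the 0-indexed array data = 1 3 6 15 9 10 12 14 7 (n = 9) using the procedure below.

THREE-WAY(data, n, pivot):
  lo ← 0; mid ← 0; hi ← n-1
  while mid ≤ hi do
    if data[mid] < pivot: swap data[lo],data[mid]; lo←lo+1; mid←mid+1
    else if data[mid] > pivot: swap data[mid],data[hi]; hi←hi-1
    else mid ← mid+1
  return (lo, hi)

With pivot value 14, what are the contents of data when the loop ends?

lo=0 mid=0 hi=8
1<14: swap(0,0), lo=1 mid=1 ⇒ 1 3 6 15 9 10 12 14 7
3<14: swap(1,1), lo=2 mid=2 ⇒ 1 3 6 15 9 10 12 14 7
6<14: swap(2,2), lo=3 mid=3 ⇒ 1 3 6 15 9 10 12 14 7
15>14: swap(3,8), hi=7 ⇒ 1 3 6 7 9 10 12 14 15
7<14: swap(3,3), lo=4 mid=4 ⇒ 1 3 6 7 9 10 12 14 15
9<14: swap(4,4), lo=5 mid=5 ⇒ 1 3 6 7 9 10 12 14 15
10<14: swap(5,5), lo=6 mid=6 ⇒ 1 3 6 7 9 10 12 14 15
12<14: swap(6,6), lo=7 mid=7 ⇒ 1 3 6 7 9 10 12 14 15
14=14: mid=8
done. lo=7 hi=7; data=1 3 6 7 9 10 12 14 15

1 3 6 7 9 10 12 14 15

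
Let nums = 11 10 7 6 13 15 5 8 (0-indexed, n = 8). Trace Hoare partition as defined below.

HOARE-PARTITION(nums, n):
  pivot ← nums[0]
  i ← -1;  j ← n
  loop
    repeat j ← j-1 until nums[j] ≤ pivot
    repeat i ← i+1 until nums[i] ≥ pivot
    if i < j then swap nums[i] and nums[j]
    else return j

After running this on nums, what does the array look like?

pivot = nums[0] = 11; i = -1, j = 8
j→7 (nums[7]=8≤11), i→0 (nums[0]=11≥11); i<j, swap → 8 10 7 6 13 15 5 11
j→6 (nums[6]=5≤11), i→4 (nums[4]=13≥11); i<j, swap → 8 10 7 6 5 15 13 11
j→4, i→5; i≥j, return j=4. nums = 8 10 7 6 5 15 13 11

8 10 7 6 5 15 13 11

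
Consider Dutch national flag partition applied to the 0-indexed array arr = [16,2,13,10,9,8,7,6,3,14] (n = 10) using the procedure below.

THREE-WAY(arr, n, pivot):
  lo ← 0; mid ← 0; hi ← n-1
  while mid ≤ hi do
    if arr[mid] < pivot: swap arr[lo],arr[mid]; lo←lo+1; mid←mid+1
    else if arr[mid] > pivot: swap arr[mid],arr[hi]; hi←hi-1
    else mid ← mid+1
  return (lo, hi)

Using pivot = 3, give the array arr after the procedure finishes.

pivot = 3; lo=0, mid=0, hi=9
arr[mid]=16>3: swap arr[0],arr[9]; hi=8 → [14,2,13,10,9,8,7,6,3,16]
arr[mid]=14>3: swap arr[0],arr[8]; hi=7 → [3,2,13,10,9,8,7,6,14,16]
arr[mid]=3=3: mid=1
arr[mid]=2<3: swap arr[0],arr[1]; lo=1,mid=2 → [2,3,13,10,9,8,7,6,14,16]
arr[mid]=13>3: swap arr[2],arr[7]; hi=6 → [2,3,6,10,9,8,7,13,14,16]
arr[mid]=6>3: swap arr[2],arr[6]; hi=5 → [2,3,7,10,9,8,6,13,14,16]
arr[mid]=7>3: swap arr[2],arr[5]; hi=4 → [2,3,8,10,9,7,6,13,14,16]
arr[mid]=8>3: swap arr[2],arr[4]; hi=3 → [2,3,9,10,8,7,6,13,14,16]
arr[mid]=9>3: swap arr[2],arr[3]; hi=2 → [2,3,10,9,8,7,6,13,14,16]
arr[mid]=10>3: swap arr[2],arr[2]; hi=1 → [2,3,10,9,8,7,6,13,14,16]
end: lo=1, hi=1; arr = [2,3,10,9,8,7,6,13,14,16]

[2,3,10,9,8,7,6,13,14,16]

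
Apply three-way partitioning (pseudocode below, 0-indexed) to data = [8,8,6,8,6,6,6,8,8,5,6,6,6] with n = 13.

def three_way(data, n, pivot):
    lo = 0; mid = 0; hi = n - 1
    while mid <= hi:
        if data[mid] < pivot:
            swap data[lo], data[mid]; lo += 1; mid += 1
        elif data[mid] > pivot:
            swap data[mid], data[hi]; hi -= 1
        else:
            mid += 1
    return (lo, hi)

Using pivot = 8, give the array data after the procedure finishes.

lo=0 mid=0 hi=12
8=8: mid=1
8=8: mid=2
6<8: swap(0,2), lo=1 mid=3 ⇒ [6,8,8,8,6,6,6,8,8,5,6,6,6]
8=8: mid=4
6<8: swap(1,4), lo=2 mid=5 ⇒ [6,6,8,8,8,6,6,8,8,5,6,6,6]
6<8: swap(2,5), lo=3 mid=6 ⇒ [6,6,6,8,8,8,6,8,8,5,6,6,6]
6<8: swap(3,6), lo=4 mid=7 ⇒ [6,6,6,6,8,8,8,8,8,5,6,6,6]
8=8: mid=8
8=8: mid=9
5<8: swap(4,9), lo=5 mid=10 ⇒ [6,6,6,6,5,8,8,8,8,8,6,6,6]
6<8: swap(5,10), lo=6 mid=11 ⇒ [6,6,6,6,5,6,8,8,8,8,8,6,6]
6<8: swap(6,11), lo=7 mid=12 ⇒ [6,6,6,6,5,6,6,8,8,8,8,8,6]
6<8: swap(7,12), lo=8 mid=13 ⇒ [6,6,6,6,5,6,6,6,8,8,8,8,8]
done. lo=8 hi=12; data=[6,6,6,6,5,6,6,6,8,8,8,8,8]

[6,6,6,6,5,6,6,6,8,8,8,8,8]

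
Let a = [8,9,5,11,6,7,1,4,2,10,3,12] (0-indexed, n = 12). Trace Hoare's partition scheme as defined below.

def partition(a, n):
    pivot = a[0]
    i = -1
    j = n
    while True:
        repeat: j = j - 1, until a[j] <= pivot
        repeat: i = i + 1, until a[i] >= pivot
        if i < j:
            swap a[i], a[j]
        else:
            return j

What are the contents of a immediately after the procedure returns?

[3,2,5,4,6,7,1,11,9,10,8,12]

pivot = a[0] = 8; i = -1, j = 12
j→10 (a[10]=3≤8), i→0 (a[0]=8≥8); i<j, swap → [3,9,5,11,6,7,1,4,2,10,8,12]
j→8 (a[8]=2≤8), i→1 (a[1]=9≥8); i<j, swap → [3,2,5,11,6,7,1,4,9,10,8,12]
j→7 (a[7]=4≤8), i→3 (a[3]=11≥8); i<j, swap → [3,2,5,4,6,7,1,11,9,10,8,12]
j→6, i→7; i≥j, return j=6. a = [3,2,5,4,6,7,1,11,9,10,8,12]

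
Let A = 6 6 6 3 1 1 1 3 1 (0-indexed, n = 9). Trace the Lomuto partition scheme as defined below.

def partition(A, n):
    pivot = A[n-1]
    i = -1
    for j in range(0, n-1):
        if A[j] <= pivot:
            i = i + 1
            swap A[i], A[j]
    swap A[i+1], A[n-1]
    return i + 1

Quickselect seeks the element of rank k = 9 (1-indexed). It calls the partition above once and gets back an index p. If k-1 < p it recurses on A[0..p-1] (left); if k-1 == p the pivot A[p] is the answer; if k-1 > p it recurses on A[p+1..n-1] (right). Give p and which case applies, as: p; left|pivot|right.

pivot = A[8] = 1; i = -1
j=0: A[0]=6 > 1 → no swap
j=1: A[1]=6 > 1 → no swap
j=2: A[2]=6 > 1 → no swap
j=3: A[3]=3 > 1 → no swap
j=4: A[4]=1 ≤ 1 → i=0, swap A[0],A[4] → 1 6 6 3 6 1 1 3 1
j=5: A[5]=1 ≤ 1 → i=1, swap A[1],A[5] → 1 1 6 3 6 6 1 3 1
j=6: A[6]=1 ≤ 1 → i=2, swap A[2],A[6] → 1 1 1 3 6 6 6 3 1
j=7: A[7]=3 > 1 → no swap
final swap A[3],A[8] → 1 1 1 1 6 6 6 3 3; return 3
p = 3; k-1 = 8 > 3 ⇒ right

3; right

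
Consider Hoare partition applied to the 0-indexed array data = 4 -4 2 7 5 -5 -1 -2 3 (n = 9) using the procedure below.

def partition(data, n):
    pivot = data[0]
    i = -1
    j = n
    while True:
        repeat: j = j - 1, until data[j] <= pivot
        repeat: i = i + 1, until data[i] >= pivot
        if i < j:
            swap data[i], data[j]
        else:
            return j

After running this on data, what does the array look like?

pivot = data[0] = 4; i = -1, j = 9
j→8 (data[8]=3≤4), i→0 (data[0]=4≥4); i<j, swap → 3 -4 2 7 5 -5 -1 -2 4
j→7 (data[7]=-2≤4), i→3 (data[3]=7≥4); i<j, swap → 3 -4 2 -2 5 -5 -1 7 4
j→6 (data[6]=-1≤4), i→4 (data[4]=5≥4); i<j, swap → 3 -4 2 -2 -1 -5 5 7 4
j→5, i→6; i≥j, return j=5. data = 3 -4 2 -2 -1 -5 5 7 4

3 -4 2 -2 -1 -5 5 7 4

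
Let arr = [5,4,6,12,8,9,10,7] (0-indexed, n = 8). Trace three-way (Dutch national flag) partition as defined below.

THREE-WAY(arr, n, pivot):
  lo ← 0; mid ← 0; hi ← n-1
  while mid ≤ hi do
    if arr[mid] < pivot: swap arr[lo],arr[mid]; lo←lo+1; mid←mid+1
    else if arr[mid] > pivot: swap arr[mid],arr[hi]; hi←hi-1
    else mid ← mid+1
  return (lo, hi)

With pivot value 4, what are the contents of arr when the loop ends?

[4,6,12,8,9,10,7,5]

lo=0 mid=0 hi=7
5>4: swap(0,7), hi=6 ⇒ [7,4,6,12,8,9,10,5]
7>4: swap(0,6), hi=5 ⇒ [10,4,6,12,8,9,7,5]
10>4: swap(0,5), hi=4 ⇒ [9,4,6,12,8,10,7,5]
9>4: swap(0,4), hi=3 ⇒ [8,4,6,12,9,10,7,5]
8>4: swap(0,3), hi=2 ⇒ [12,4,6,8,9,10,7,5]
12>4: swap(0,2), hi=1 ⇒ [6,4,12,8,9,10,7,5]
6>4: swap(0,1), hi=0 ⇒ [4,6,12,8,9,10,7,5]
4=4: mid=1
done. lo=0 hi=0; arr=[4,6,12,8,9,10,7,5]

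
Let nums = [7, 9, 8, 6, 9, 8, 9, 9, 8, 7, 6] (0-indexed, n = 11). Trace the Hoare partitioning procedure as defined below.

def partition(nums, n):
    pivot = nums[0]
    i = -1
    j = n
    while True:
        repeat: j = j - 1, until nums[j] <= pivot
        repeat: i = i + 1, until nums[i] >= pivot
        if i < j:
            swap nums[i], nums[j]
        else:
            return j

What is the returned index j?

2

pivot=7
j stops at 10 (6), i stops at 0 (7); swap ⇒ [6, 9, 8, 6, 9, 8, 9, 9, 8, 7, 7]
j stops at 9 (7), i stops at 1 (9); swap ⇒ [6, 7, 8, 6, 9, 8, 9, 9, 8, 9, 7]
j stops at 3 (6), i stops at 2 (8); swap ⇒ [6, 7, 6, 8, 9, 8, 9, 9, 8, 9, 7]
j stops at 2, i stops at 3; i≥j ⇒ return 2. nums=[6, 7, 6, 8, 9, 8, 9, 9, 8, 9, 7]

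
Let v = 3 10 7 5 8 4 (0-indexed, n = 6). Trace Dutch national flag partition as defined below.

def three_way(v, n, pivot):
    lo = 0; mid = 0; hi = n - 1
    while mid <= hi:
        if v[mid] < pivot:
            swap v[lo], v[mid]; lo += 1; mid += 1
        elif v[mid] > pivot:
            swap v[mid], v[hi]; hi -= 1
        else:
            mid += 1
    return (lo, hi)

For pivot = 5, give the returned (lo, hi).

(2, 2)

lo=0 mid=0 hi=5
3<5: swap(0,0), lo=1 mid=1 ⇒ 3 10 7 5 8 4
10>5: swap(1,5), hi=4 ⇒ 3 4 7 5 8 10
4<5: swap(1,1), lo=2 mid=2 ⇒ 3 4 7 5 8 10
7>5: swap(2,4), hi=3 ⇒ 3 4 8 5 7 10
8>5: swap(2,3), hi=2 ⇒ 3 4 5 8 7 10
5=5: mid=3
done. lo=2 hi=2; v=3 4 5 8 7 10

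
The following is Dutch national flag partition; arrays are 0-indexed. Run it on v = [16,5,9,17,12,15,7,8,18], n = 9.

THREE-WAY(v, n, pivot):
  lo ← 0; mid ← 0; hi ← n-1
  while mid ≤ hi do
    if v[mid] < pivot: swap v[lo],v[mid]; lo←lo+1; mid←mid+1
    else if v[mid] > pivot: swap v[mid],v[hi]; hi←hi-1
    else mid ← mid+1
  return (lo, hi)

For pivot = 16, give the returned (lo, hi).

(6, 6)

lo=0 mid=0 hi=8
16=16: mid=1
5<16: swap(0,1), lo=1 mid=2 ⇒ [5,16,9,17,12,15,7,8,18]
9<16: swap(1,2), lo=2 mid=3 ⇒ [5,9,16,17,12,15,7,8,18]
17>16: swap(3,8), hi=7 ⇒ [5,9,16,18,12,15,7,8,17]
18>16: swap(3,7), hi=6 ⇒ [5,9,16,8,12,15,7,18,17]
8<16: swap(2,3), lo=3 mid=4 ⇒ [5,9,8,16,12,15,7,18,17]
12<16: swap(3,4), lo=4 mid=5 ⇒ [5,9,8,12,16,15,7,18,17]
15<16: swap(4,5), lo=5 mid=6 ⇒ [5,9,8,12,15,16,7,18,17]
7<16: swap(5,6), lo=6 mid=7 ⇒ [5,9,8,12,15,7,16,18,17]
done. lo=6 hi=6; v=[5,9,8,12,15,7,16,18,17]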